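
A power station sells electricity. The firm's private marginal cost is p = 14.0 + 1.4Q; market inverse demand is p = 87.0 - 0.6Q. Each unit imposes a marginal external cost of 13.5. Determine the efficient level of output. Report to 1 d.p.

Q* = 29.8

Social marginal cost = private MC + MEC = 27.5 + 1.4Q.
Set SMC = demand: 27.5 + 1.4Q = 87.0 - 0.6Q → Q* = 29.7500.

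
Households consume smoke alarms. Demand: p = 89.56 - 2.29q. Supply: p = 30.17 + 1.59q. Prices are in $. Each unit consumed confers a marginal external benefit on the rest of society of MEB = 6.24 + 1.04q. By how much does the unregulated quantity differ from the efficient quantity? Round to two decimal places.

Market equilibrium (private): 30.17 + 1.59q = 89.56 - 2.29q → q_m = 15.3067.
Social marginal benefit = demand + MEB = 95.80 - 1.25q.
Set SMB = MC: 95.80 - 1.25q = 30.17 + 1.59q → q* = 23.1092.
Gap = |15.3067 − 23.1092| = 7.8025.

7.80 units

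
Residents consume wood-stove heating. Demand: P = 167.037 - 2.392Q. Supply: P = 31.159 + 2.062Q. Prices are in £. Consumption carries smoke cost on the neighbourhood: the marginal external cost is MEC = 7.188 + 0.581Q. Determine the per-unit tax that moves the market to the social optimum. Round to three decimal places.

Social marginal benefit = demand − MEC = 159.849 - 2.973Q.
Set SMB = MC: 159.849 - 2.973Q = 31.159 + 2.062Q → Q* = 25.5591.
The Pigouvian tax equals MEC at Q*: 7.188 + 0.581×25.5591 = 22.0378.

tax = £22.038 per unit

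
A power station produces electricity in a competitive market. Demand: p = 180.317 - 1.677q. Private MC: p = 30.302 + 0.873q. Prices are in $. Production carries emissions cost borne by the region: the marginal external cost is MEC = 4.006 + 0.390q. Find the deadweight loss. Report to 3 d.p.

DWL = $123.516

Market equilibrium (private): 30.302 + 0.873q = 180.317 - 1.677q → q_m = 58.8294.
Social marginal cost = private MC + MEC = 34.308 + 1.263q.
Set SMC = demand: 34.308 + 1.263q = 180.317 - 1.677q → q* = 49.6629.
Between q* and q_m the wedge SMC − demand runs linearly from 0 to MEC(q_m), so the loss is a triangle.
DWL = ½ × 9.1665 × 26.9495 = 123.5163.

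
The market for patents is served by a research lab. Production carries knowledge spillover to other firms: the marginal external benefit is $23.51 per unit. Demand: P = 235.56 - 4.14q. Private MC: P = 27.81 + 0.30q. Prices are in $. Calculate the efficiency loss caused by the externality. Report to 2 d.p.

DWL = $62.24

Market equilibrium (private): 27.81 + 0.30q = 235.56 - 4.14q → q_m = 46.7905.
Social marginal cost = private MC − MEB = 4.30 + 0.30q.
Set SMC = demand: 4.30 + 0.30q = 235.56 - 4.14q → q* = 52.0856.
The welfare-loss triangle has base |q_m − q*| and height MEB(q_m) (the vertical gap between SMC and demand is zero at q* and MEB at q_m).
DWL = ½ × 5.2951 × 23.5100 = 62.2439.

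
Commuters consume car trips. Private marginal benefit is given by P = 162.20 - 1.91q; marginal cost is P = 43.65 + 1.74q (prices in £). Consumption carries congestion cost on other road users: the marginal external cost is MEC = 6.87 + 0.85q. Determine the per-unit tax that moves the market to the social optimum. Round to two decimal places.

Social marginal benefit = demand − MEC = 155.33 - 2.76q.
Set SMB = MC: 155.33 - 2.76q = 43.65 + 1.74q → q* = 24.8178.
The Pigouvian tax equals MEC at q*: 6.87 + 0.85×24.8178 = 27.9651.

tax = £27.97 per unit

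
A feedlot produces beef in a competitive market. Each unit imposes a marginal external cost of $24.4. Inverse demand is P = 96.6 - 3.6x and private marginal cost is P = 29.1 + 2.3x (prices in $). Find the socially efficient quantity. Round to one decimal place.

Social marginal cost = private MC + MEC = 53.5 + 2.3x.
Set SMC = demand: 53.5 + 2.3x = 96.6 - 3.6x → x* = 7.3051.

x* = 7.3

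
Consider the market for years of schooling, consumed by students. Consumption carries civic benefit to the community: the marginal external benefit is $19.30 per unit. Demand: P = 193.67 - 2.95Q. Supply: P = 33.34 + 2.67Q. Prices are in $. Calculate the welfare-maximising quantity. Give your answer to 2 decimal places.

Q* = 31.96

Social marginal benefit = demand + MEB = 212.97 - 2.95Q.
Set SMB = MC: 212.97 - 2.95Q = 33.34 + 2.67Q → Q* = 31.9626.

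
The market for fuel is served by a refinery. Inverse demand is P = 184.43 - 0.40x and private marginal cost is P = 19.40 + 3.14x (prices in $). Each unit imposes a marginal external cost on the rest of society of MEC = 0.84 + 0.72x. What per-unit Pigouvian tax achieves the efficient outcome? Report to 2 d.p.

Social marginal cost = private MC + MEC = 20.24 + 3.86x.
Set SMC = demand: 20.24 + 3.86x = 184.43 - 0.40x → x* = 38.5423.
The Pigouvian tax equals MEC at x*: 0.84 + 0.72×38.5423 = 28.5905.

tax = $28.59 per unit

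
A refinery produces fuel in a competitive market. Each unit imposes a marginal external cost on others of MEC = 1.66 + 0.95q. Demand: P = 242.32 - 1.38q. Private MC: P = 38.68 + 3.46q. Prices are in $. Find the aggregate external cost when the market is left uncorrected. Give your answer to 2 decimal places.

Market equilibrium (private): 38.68 + 3.46q = 242.32 - 1.38q → q_m = 42.0744.
Total external cost = ∫₀^{q_m} (1.66 + 0.95q) dq = 1.66×42.0744 + ½×0.95×42.0744² = 910.7147.

$910.71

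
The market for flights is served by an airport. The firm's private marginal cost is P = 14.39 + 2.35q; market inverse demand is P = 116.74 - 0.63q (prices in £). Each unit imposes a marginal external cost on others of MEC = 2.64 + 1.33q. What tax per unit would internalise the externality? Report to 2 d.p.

Social marginal cost = private MC + MEC = 17.03 + 3.68q.
Set SMC = demand: 17.03 + 3.68q = 116.74 - 0.63q → q* = 23.1346.
The Pigouvian tax equals MEC at q*: 2.64 + 1.33×23.1346 = 33.4090.

tax = £33.41 per unit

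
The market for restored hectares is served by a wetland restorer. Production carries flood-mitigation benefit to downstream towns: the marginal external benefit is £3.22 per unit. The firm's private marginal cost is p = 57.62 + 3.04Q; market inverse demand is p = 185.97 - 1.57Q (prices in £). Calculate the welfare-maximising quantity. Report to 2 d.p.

Q* = 28.54

Social marginal cost = private MC − MEB = 54.40 + 3.04Q.
Set SMC = demand: 54.40 + 3.04Q = 185.97 - 1.57Q → Q* = 28.5401.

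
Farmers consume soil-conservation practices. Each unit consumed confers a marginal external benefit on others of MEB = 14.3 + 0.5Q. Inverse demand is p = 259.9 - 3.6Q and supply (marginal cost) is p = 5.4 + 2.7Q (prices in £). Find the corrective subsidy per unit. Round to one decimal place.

subsidy = £37.5 per unit

Social marginal benefit = demand + MEB = 274.2 - 3.1Q.
Set SMB = MC: 274.2 - 3.1Q = 5.4 + 2.7Q → Q* = 46.3448.
The Pigouvian subsidy equals MEB at Q*: 14.3 + 0.5×46.3448 = 37.4724.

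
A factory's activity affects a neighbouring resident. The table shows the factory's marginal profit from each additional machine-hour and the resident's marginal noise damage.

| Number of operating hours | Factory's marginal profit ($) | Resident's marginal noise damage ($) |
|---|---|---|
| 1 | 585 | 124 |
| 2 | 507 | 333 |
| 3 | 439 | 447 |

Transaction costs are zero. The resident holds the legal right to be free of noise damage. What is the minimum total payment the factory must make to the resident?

Efficient level: marginal profit ≥ marginal noise damage through level 2, so k* = 2.
With the resident holding the right, the factory must at least compensate total damage at k*: 124 + 333 = 457.

$457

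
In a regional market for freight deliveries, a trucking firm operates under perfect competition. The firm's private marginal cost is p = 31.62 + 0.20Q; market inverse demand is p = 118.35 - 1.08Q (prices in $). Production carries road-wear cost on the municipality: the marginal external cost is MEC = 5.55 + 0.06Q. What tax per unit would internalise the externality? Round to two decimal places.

tax = $9.18 per unit

Social marginal cost = private MC + MEC = 37.17 + 0.26Q.
Set SMC = demand: 37.17 + 0.26Q = 118.35 - 1.08Q → Q* = 60.5821.
The Pigouvian tax equals MEC at Q*: 5.55 + 0.06×60.5821 = 9.1849.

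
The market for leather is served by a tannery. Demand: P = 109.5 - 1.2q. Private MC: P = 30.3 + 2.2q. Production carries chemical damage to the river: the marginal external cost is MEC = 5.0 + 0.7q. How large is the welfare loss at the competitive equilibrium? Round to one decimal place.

Market equilibrium (private): 30.3 + 2.2q = 109.5 - 1.2q → q_m = 23.2941.
Social marginal cost = private MC + MEC = 35.3 + 2.9q.
Set SMC = demand: 35.3 + 2.9q = 109.5 - 1.2q → q* = 18.0976.
The loss is the area between SMC and demand from q* to q_m; with linear curves that's a triangle of height MEC(q_m).
DWL = ½ × 5.1965 × 21.3059 = 55.3581.

DWL = 55.4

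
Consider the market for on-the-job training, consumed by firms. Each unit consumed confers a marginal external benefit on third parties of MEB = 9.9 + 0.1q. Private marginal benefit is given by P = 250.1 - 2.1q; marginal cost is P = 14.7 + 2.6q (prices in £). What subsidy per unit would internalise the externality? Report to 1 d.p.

Social marginal benefit = demand + MEB = 260.0 - 2.0q.
Set SMB = MC: 260.0 - 2.0q = 14.7 + 2.6q → q* = 53.3261.
The Pigouvian subsidy equals MEB at q*: 9.9 + 0.1×53.3261 = 15.2326.

subsidy = £15.2 per unit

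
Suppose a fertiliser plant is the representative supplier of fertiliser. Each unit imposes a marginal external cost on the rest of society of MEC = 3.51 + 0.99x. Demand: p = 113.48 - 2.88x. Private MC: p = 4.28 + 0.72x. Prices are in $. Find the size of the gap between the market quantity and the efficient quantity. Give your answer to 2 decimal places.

Market equilibrium (private): 4.28 + 0.72x = 113.48 - 2.88x → x_m = 30.3333.
Social marginal cost = private MC + MEC = 7.79 + 1.71x.
Set SMC = demand: 7.79 + 1.71x = 113.48 - 2.88x → x* = 23.0261.
Gap = |30.3333 − 23.0261| = 7.3072.

7.31 units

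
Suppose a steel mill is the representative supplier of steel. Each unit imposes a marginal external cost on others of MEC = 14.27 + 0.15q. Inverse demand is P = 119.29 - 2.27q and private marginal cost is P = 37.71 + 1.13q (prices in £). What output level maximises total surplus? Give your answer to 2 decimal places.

Social marginal cost = private MC + MEC = 51.98 + 1.28q.
Set SMC = demand: 51.98 + 1.28q = 119.29 - 2.27q → q* = 18.9606.

q* = 18.96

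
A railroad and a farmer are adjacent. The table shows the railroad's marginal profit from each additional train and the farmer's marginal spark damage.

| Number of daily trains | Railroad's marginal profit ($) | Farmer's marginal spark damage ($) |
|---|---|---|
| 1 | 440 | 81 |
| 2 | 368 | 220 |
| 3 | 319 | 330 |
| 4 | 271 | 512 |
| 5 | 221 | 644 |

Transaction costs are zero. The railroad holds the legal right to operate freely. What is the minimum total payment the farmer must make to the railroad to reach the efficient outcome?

$811

Left alone the railroad would choose level 5 (marginal profit stays positive).
Efficient level: k* = 2 (marginal profit ≥ marginal spark damage through 2).
The farmer must at least cover the railroad's forgone profit from cutting 5→2: 319 + 271 + 221 = 811.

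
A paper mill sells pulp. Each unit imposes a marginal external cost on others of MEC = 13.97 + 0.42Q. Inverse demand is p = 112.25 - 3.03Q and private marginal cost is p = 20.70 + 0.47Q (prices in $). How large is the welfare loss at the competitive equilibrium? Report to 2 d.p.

DWL = $79.44

Market equilibrium (private): 20.70 + 0.47Q = 112.25 - 3.03Q → Q_m = 26.1571.
Social marginal cost = private MC + MEC = 34.67 + 0.89Q.
Set SMC = demand: 34.67 + 0.89Q = 112.25 - 3.03Q → Q* = 19.7908.
Height of the DWL triangle at Q_m is SMC(Q_m) − demand(Q_m) = MEC(Q_m) = 24.9560.
DWL = ½ × 6.3663 × 24.9560 = 79.4387.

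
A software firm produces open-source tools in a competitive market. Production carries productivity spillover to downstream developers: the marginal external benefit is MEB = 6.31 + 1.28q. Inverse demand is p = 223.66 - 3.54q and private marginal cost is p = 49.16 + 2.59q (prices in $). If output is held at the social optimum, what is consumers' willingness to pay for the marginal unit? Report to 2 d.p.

Social marginal cost = private MC − MEB = 42.85 + 1.31q.
Set SMC = demand: 42.85 + 1.31q = 223.66 - 3.54q → q* = 37.2804.
Consumer price on the demand curve at q*: 223.66 − 3.54×37.2804 = 91.6874.

P = $91.69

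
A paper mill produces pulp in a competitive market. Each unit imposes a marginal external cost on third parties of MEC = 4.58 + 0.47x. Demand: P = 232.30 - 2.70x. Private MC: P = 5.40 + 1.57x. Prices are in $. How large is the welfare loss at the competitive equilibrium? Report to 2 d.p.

Market equilibrium (private): 5.40 + 1.57x = 232.30 - 2.70x → x_m = 53.1382.
Social marginal cost = private MC + MEC = 9.98 + 2.04x.
Set SMC = demand: 9.98 + 2.04x = 232.30 - 2.70x → x* = 46.9030.
The welfare-loss triangle has base |x_m − x*| and height MEC(x_m) (the vertical gap between SMC and demand is zero at x* and MEC at x_m).
DWL = ½ × 6.2352 × 29.5549 = 92.1404.

DWL = $92.14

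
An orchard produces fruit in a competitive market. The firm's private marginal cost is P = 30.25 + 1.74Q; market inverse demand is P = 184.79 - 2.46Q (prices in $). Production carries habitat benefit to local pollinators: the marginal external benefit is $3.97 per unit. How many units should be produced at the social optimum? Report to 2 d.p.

Social marginal cost = private MC − MEB = 26.28 + 1.74Q.
Set SMC = demand: 26.28 + 1.74Q = 184.79 - 2.46Q → Q* = 37.7405.

Q* = 37.74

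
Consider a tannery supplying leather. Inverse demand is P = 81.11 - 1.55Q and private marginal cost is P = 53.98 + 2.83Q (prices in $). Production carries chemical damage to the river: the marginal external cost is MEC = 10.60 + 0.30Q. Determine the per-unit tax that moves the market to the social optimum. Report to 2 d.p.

Social marginal cost = private MC + MEC = 64.58 + 3.13Q.
Set SMC = demand: 64.58 + 3.13Q = 81.11 - 1.55Q → Q* = 3.5321.
The Pigouvian tax equals MEC at Q*: 10.60 + 0.30×3.5321 = 11.6596.

tax = $11.66 per unit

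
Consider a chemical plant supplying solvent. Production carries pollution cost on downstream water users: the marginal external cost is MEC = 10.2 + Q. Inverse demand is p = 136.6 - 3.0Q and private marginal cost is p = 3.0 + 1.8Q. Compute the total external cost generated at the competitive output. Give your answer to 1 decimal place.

Market equilibrium (private): 3.0 + 1.8Q = 136.6 - 3.0Q → Q_m = 27.8333.
Total external cost = ∫₀^{Q_m} (10.2 + 1.0Q) dQ = 10.2×27.8333 + ½×1.0×27.8333² = 671.2460.

671.2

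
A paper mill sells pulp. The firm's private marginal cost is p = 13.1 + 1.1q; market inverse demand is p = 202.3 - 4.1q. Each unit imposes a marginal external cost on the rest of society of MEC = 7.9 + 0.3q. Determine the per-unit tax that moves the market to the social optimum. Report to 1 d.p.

tax = 17.8 per unit

Social marginal cost = private MC + MEC = 21.0 + 1.4q.
Set SMC = demand: 21.0 + 1.4q = 202.3 - 4.1q → q* = 32.9636.
The Pigouvian tax equals MEC at q*: 7.9 + 0.3×32.9636 = 17.7891.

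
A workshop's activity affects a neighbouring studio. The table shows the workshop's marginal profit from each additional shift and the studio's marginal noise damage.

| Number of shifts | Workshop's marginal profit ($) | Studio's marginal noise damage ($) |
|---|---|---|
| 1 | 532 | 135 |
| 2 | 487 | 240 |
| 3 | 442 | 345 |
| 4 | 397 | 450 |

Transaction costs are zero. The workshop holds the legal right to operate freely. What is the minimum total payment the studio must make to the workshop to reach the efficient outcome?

Left alone the workshop would choose level 4 (marginal profit stays positive).
Efficient level: k* = 3 (marginal profit ≥ marginal noise damage through 3).
The studio must at least cover the workshop's forgone profit from cutting 4→3: 397 = 397.

$397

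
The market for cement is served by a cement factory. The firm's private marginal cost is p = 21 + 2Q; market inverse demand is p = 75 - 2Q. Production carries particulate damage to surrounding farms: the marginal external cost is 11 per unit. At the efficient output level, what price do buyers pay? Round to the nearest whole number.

P = 54

Social marginal cost = private MC + MEC = 32 + 2Q.
Set SMC = demand: 32 + 2Q = 75 - 2Q → Q* = 10.7500.
Consumer price on the demand curve at Q*: 75 − 2×10.7500 = 53.5000.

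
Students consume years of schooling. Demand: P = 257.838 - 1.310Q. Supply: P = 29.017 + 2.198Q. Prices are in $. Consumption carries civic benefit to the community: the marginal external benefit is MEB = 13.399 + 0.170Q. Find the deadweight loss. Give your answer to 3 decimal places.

Market equilibrium (private): 29.017 + 2.198Q = 257.838 - 1.310Q → Q_m = 65.2283.
Social marginal benefit = demand + MEB = 271.237 - 1.140Q.
Set SMB = MC: 271.237 - 1.140Q = 29.017 + 2.198Q → Q* = 72.5644.
Height of the DWL triangle at Q_m is SMB(Q_m) − MC(Q_m) = MEB(Q_m) = 24.4878.
DWL = ½ × 7.3361 × 24.4878 = 89.8225.

DWL = $89.822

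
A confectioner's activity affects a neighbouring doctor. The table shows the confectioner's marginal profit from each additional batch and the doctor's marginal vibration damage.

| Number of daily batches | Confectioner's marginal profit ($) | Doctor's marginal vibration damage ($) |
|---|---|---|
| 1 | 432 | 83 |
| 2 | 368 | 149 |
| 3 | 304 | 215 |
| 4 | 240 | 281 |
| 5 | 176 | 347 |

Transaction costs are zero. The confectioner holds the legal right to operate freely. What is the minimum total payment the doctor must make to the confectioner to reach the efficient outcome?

Left alone the confectioner would choose level 5 (marginal profit stays positive).
Efficient level: k* = 3 (marginal profit ≥ marginal vibration damage through 3).
The doctor must at least cover the confectioner's forgone profit from cutting 5→3: 240 + 176 = 416.

$416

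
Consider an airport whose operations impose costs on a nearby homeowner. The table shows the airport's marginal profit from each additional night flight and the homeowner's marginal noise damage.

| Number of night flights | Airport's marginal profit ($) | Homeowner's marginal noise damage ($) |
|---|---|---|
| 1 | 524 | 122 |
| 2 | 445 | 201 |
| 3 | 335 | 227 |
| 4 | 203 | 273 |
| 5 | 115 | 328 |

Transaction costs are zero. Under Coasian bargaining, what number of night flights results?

Bargaining reaches the level where marginal profit last exceeds marginal noise damage.
That holds through level 3 (335 ≥ 227) but not at 4 (203 < 273).

3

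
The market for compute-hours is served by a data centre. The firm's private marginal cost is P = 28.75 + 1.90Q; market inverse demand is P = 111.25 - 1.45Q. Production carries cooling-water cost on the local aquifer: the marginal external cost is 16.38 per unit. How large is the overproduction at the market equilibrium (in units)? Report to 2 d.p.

Market equilibrium (private): 28.75 + 1.90Q = 111.25 - 1.45Q → Q_m = 24.6269.
Social marginal cost = private MC + MEC = 45.13 + 1.90Q.
Set SMC = demand: 45.13 + 1.90Q = 111.25 - 1.45Q → Q* = 19.7373.
Gap = |24.6269 − 19.7373| = 4.8896.

4.89 units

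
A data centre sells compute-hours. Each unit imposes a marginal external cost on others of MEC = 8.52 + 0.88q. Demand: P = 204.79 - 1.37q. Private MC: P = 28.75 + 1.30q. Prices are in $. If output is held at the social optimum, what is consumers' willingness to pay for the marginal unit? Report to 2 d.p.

P = $140.14

Social marginal cost = private MC + MEC = 37.27 + 2.18q.
Set SMC = demand: 37.27 + 2.18q = 204.79 - 1.37q → q* = 47.1887.
Consumer price on the demand curve at q*: 204.79 − 1.37×47.1887 = 140.1415.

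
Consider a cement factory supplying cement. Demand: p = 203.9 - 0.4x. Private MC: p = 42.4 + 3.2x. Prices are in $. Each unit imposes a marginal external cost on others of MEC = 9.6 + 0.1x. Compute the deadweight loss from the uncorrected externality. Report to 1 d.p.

DWL = $26.8

Market equilibrium (private): 42.4 + 3.2x = 203.9 - 0.4x → x_m = 44.8611.
Social marginal cost = private MC + MEC = 52.0 + 3.3x.
Set SMC = demand: 52.0 + 3.3x = 203.9 - 0.4x → x* = 41.0541.
Between x* and x_m the wedge SMC − demand runs linearly from 0 to MEC(x_m), so the loss is a triangle.
DWL = ½ × 3.8070 × 14.0861 = 26.8129.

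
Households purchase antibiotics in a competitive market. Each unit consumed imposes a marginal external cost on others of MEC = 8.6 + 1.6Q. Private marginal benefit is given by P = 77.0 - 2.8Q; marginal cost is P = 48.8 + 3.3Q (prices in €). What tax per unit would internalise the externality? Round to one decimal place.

Social marginal benefit = demand − MEC = 68.4 - 4.4Q.
Set SMB = MC: 68.4 - 4.4Q = 48.8 + 3.3Q → Q* = 2.5455.
The Pigouvian tax equals MEC at Q*: 8.6 + 1.6×2.5455 = 12.6728.

tax = €12.7 per unit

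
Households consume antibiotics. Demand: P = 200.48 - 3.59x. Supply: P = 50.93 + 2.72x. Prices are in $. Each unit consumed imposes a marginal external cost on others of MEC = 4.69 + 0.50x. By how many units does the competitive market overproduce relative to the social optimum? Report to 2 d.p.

2.43 units

Market equilibrium (private): 50.93 + 2.72x = 200.48 - 3.59x → x_m = 23.7005.
Social marginal benefit = demand − MEC = 195.79 - 4.09x.
Set SMB = MC: 195.79 - 4.09x = 50.93 + 2.72x → x* = 21.2717.
Gap = |23.7005 − 21.2717| = 2.4288.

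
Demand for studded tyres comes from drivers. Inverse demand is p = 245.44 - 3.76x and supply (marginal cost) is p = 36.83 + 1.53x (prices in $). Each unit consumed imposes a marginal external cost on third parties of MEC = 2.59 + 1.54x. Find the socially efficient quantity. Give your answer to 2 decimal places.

x* = 30.16

Social marginal benefit = demand − MEC = 242.85 - 5.30x.
Set SMB = MC: 242.85 - 5.30x = 36.83 + 1.53x → x* = 30.1640.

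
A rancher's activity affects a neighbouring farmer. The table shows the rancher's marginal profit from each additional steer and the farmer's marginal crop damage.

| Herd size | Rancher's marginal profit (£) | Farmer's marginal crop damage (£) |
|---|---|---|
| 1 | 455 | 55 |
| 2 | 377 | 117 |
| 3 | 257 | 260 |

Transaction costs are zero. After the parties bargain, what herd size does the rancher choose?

2

Bargaining reaches the level where marginal profit last exceeds marginal crop damage.
That holds through level 2 (377 ≥ 117) but not at 3 (257 < 260).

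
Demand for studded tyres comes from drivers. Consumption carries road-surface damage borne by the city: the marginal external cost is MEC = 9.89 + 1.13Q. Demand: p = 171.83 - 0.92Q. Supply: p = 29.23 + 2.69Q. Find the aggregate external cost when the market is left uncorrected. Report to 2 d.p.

1272.27

Market equilibrium (private): 29.23 + 2.69Q = 171.83 - 0.92Q → Q_m = 39.5014.
Total external cost = ∫₀^{Q_m} (9.89 + 1.13Q) dQ = 9.89×39.5014 + ½×1.13×39.5014² = 1272.2726.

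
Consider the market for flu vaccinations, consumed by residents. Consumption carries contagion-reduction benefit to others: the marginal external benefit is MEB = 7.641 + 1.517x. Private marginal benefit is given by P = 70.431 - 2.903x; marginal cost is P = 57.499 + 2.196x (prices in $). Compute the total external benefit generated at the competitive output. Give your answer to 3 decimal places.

$24.258

Market equilibrium (private): 57.499 + 2.196x = 70.431 - 2.903x → x_m = 2.5362.
Total external benefit = ∫₀^{x_m} (7.641 + 1.517x) dx = 7.641×2.5362 + ½×1.517×2.5362² = 24.2580.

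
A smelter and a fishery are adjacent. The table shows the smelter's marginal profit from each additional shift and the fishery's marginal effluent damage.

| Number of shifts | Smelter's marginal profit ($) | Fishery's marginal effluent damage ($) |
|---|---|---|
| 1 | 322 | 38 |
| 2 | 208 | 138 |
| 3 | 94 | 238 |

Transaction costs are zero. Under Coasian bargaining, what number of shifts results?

Bargaining reaches the level where marginal profit last exceeds marginal effluent damage.
That holds through level 2 (208 ≥ 138) but not at 3 (94 < 238).

2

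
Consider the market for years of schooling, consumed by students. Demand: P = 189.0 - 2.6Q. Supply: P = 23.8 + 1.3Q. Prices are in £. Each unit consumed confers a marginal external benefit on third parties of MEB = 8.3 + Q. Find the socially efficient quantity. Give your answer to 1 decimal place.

Social marginal benefit = demand + MEB = 197.3 - 1.6Q.
Set SMB = MC: 197.3 - 1.6Q = 23.8 + 1.3Q → Q* = 59.8276.

Q* = 59.8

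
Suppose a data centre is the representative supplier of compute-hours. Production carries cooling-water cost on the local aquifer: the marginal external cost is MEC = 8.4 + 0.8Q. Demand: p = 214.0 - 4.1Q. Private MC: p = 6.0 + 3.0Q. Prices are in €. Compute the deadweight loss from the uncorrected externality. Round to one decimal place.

DWL = €64.2

Market equilibrium (private): 6.0 + 3.0Q = 214.0 - 4.1Q → Q_m = 29.2958.
Social marginal cost = private MC + MEC = 14.4 + 3.8Q.
Set SMC = demand: 14.4 + 3.8Q = 214.0 - 4.1Q → Q* = 25.2658.
Height of the DWL triangle at Q_m is SMC(Q_m) − demand(Q_m) = MEC(Q_m) = 31.8366.
DWL = ½ × 4.0300 × 31.8366 = 64.1507.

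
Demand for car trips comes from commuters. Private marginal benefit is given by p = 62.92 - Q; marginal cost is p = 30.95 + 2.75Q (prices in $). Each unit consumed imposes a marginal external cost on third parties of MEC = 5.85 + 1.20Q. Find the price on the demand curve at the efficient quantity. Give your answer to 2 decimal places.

P = $57.64

Social marginal benefit = demand − MEC = 57.07 - 2.20Q.
Set SMB = MC: 57.07 - 2.20Q = 30.95 + 2.75Q → Q* = 5.2768.
Consumer price on the demand curve at Q*: 62.92 − 1.00×5.2768 = 57.6432.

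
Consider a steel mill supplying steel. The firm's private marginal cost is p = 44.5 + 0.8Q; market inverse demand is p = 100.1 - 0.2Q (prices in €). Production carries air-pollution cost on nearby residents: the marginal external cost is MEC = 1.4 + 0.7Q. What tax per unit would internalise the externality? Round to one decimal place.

Social marginal cost = private MC + MEC = 45.9 + 1.5Q.
Set SMC = demand: 45.9 + 1.5Q = 100.1 - 0.2Q → Q* = 31.8824.
The Pigouvian tax equals MEC at Q*: 1.4 + 0.7×31.8824 = 23.7177.

tax = €23.7 per unit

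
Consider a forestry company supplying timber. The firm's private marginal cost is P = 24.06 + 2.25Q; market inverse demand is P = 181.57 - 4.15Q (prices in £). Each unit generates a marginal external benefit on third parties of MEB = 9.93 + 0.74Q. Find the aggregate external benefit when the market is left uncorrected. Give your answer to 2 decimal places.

Market equilibrium (private): 24.06 + 2.25Q = 181.57 - 4.15Q → Q_m = 24.6109.
Total external benefit = ∫₀^{Q_m} (9.93 + 0.74Q) dQ = 9.93×24.6109 + ½×0.74×24.6109² = 468.4939.

£468.49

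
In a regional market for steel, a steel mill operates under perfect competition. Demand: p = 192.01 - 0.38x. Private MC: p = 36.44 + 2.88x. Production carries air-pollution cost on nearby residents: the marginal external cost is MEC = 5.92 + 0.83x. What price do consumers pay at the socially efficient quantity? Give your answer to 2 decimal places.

P = 178.11

Social marginal cost = private MC + MEC = 42.36 + 3.71x.
Set SMC = demand: 42.36 + 3.71x = 192.01 - 0.38x → x* = 36.5892.
Consumer price on the demand curve at x*: 192.01 − 0.38×36.5892 = 178.1061.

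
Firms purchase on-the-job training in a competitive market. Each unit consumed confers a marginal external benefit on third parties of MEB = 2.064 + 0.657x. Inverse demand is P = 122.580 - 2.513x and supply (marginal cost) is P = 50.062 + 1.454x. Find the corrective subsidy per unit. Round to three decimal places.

subsidy = 16.868 per unit

Social marginal benefit = demand + MEB = 124.644 - 1.856x.
Set SMB = MC: 124.644 - 1.856x = 50.062 + 1.454x → x* = 22.5323.
The Pigouvian subsidy equals MEB at x*: 2.064 + 0.657×22.5323 = 16.8677.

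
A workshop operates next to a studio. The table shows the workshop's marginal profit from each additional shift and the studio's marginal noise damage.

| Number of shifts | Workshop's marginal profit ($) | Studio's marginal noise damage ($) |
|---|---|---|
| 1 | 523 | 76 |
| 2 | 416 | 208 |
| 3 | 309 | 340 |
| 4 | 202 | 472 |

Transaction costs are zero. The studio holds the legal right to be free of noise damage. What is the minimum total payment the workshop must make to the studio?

Efficient level: marginal profit ≥ marginal noise damage through level 2, so k* = 2.
With the studio holding the right, the workshop must at least compensate total damage at k*: 76 + 208 = 284.

$284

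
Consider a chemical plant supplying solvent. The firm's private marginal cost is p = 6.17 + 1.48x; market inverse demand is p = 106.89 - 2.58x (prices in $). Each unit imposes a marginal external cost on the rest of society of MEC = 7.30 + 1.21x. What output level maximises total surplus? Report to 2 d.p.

x* = 17.73

Social marginal cost = private MC + MEC = 13.47 + 2.69x.
Set SMC = demand: 13.47 + 2.69x = 106.89 - 2.58x → x* = 17.7268.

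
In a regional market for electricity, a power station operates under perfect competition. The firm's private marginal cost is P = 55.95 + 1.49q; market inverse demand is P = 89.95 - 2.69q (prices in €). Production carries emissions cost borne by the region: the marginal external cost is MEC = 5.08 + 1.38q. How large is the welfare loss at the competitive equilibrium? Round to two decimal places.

Market equilibrium (private): 55.95 + 1.49q = 89.95 - 2.69q → q_m = 8.1340.
Social marginal cost = private MC + MEC = 61.03 + 2.87q.
Set SMC = demand: 61.03 + 2.87q = 89.95 - 2.69q → q* = 5.2014.
The loss is the area between SMC and demand from q* to q_m; with linear curves that's a triangle of height MEC(q_m).
DWL = ½ × 2.9326 × 16.3049 = 23.9079.

DWL = €23.91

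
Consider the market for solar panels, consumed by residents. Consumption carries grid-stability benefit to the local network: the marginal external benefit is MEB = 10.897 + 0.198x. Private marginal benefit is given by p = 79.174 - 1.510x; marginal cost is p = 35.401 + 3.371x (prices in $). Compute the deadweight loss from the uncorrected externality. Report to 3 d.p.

DWL = $17.147

Market equilibrium (private): 35.401 + 3.371x = 79.174 - 1.510x → x_m = 8.9680.
Social marginal benefit = demand + MEB = 90.071 - 1.312x.
Set SMB = MC: 90.071 - 1.312x = 35.401 + 3.371x → x* = 11.6741.
Between x* and x_m the wedge SMB − MC runs linearly from 0 to MEB(x_m), so the loss is a triangle.
DWL = ½ × 2.7061 × 12.6727 = 17.1468.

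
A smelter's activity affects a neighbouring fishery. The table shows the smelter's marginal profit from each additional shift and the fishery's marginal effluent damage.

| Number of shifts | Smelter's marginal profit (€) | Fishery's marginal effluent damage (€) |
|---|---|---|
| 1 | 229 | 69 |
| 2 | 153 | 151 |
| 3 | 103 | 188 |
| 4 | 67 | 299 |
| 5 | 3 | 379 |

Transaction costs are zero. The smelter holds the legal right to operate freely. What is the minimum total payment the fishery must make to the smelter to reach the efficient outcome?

€173

Left alone the smelter would choose level 5 (marginal profit stays positive).
Efficient level: k* = 2 (marginal profit ≥ marginal effluent damage through 2).
The fishery must at least cover the smelter's forgone profit from cutting 5→2: 103 + 67 + 3 = 173.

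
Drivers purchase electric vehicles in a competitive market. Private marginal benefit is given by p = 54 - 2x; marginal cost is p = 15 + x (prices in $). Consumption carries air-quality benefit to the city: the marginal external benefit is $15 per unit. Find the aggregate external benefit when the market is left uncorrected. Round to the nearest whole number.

$195

Market equilibrium (private): 15 + x = 54 - 2x → x_m = 13.0000.
Total external benefit = MEB × x_m = 15 × 13.0000 = 195.0000.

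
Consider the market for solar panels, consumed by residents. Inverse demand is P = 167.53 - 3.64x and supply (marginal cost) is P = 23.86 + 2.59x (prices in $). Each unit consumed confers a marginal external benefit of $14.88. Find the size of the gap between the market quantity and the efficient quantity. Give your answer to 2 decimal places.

Market equilibrium (private): 23.86 + 2.59x = 167.53 - 3.64x → x_m = 23.0610.
Social marginal benefit = demand + MEB = 182.41 - 3.64x.
Set SMB = MC: 182.41 - 3.64x = 23.86 + 2.59x → x* = 25.4494.
Gap = |23.0610 − 25.4494| = 2.3884.

2.39 units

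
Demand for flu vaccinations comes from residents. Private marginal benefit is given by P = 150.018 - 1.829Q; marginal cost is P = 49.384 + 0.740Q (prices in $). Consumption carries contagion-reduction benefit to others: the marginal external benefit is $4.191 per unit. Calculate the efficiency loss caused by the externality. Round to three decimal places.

DWL = $3.419

Market equilibrium (private): 49.384 + 0.740Q = 150.018 - 1.829Q → Q_m = 39.1724.
Social marginal benefit = demand + MEB = 154.209 - 1.829Q.
Set SMB = MC: 154.209 - 1.829Q = 49.384 + 0.740Q → Q* = 40.8038.
Height of the DWL triangle at Q_m is SMB(Q_m) − MC(Q_m) = MEB(Q_m) = 4.1910.
DWL = ½ × 1.6314 × 4.1910 = 3.4186.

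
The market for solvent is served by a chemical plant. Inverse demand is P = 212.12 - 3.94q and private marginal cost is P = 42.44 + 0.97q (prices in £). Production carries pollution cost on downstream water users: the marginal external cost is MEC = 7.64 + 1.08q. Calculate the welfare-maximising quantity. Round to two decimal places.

Social marginal cost = private MC + MEC = 50.08 + 2.05q.
Set SMC = demand: 50.08 + 2.05q = 212.12 - 3.94q → q* = 27.0518.

q* = 27.05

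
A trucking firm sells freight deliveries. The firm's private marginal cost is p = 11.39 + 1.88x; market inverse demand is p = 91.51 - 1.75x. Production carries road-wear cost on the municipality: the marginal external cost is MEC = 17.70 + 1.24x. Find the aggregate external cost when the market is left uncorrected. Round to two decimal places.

Market equilibrium (private): 11.39 + 1.88x = 91.51 - 1.75x → x_m = 22.0716.
Total external cost = ∫₀^{x_m} (17.70 + 1.24x) dx = 17.70×22.0716 + ½×1.24×22.0716² = 692.7037.

692.70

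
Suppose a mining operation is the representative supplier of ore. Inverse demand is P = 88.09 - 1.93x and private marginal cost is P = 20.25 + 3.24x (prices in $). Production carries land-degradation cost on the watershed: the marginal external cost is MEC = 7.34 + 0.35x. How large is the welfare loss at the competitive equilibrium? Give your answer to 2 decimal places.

Market equilibrium (private): 20.25 + 3.24x = 88.09 - 1.93x → x_m = 13.1219.
Social marginal cost = private MC + MEC = 27.59 + 3.59x.
Set SMC = demand: 27.59 + 3.59x = 88.09 - 1.93x → x* = 10.9601.
Height of the DWL triangle at x_m is SMC(x_m) − demand(x_m) = MEC(x_m) = 11.9326.
DWL = ½ × 2.1618 × 11.9326 = 12.8979.

DWL = $12.90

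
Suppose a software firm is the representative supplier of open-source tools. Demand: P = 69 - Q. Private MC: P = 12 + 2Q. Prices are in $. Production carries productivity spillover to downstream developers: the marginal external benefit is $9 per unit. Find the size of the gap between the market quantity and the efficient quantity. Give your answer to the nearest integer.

3 units

Market equilibrium (private): 12 + 2Q = 69 - Q → Q_m = 19.0000.
Social marginal cost = private MC − MEB = 3 + 2Q.
Set SMC = demand: 3 + 2Q = 69 - Q → Q* = 22.0000.
Gap = |19.0000 − 22.0000| = 3.0000.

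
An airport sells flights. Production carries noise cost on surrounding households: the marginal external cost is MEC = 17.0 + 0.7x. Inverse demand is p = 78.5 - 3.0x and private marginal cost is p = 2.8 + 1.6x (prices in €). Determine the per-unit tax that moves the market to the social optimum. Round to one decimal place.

Social marginal cost = private MC + MEC = 19.8 + 2.3x.
Set SMC = demand: 19.8 + 2.3x = 78.5 - 3.0x → x* = 11.0755.
The Pigouvian tax equals MEC at x*: 17.0 + 0.7×11.0755 = 24.7529.

tax = €24.8 per unit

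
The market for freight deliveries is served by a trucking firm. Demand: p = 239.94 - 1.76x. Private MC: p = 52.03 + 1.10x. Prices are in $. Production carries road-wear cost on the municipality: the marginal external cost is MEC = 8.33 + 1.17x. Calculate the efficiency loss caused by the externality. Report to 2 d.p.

Market equilibrium (private): 52.03 + 1.10x = 239.94 - 1.76x → x_m = 65.7028.
Social marginal cost = private MC + MEC = 60.36 + 2.27x.
Set SMC = demand: 60.36 + 2.27x = 239.94 - 1.76x → x* = 44.5608.
The welfare-loss triangle has base |x_m − x*| and height MEC(x_m) (the vertical gap between SMC and demand is zero at x* and MEC at x_m).
DWL = ½ × 21.1420 × 85.2023 = 900.6735.

DWL = $900.67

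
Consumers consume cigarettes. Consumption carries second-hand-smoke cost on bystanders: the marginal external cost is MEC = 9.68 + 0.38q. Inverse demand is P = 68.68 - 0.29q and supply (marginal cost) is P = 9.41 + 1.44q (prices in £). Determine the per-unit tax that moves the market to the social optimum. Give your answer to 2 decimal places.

Social marginal benefit = demand − MEC = 59.00 - 0.67q.
Set SMB = MC: 59.00 - 0.67q = 9.41 + 1.44q → q* = 23.5024.
The Pigouvian tax equals MEC at q*: 9.68 + 0.38×23.5024 = 18.6109.

tax = £18.61 per unit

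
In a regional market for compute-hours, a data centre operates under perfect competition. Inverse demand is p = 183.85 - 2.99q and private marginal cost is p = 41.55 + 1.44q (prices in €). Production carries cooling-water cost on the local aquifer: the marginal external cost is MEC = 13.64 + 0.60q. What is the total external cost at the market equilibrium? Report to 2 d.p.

€747.69

Market equilibrium (private): 41.55 + 1.44q = 183.85 - 2.99q → q_m = 32.1219.
Total external cost = ∫₀^{q_m} (13.64 + 0.60q) dq = 13.64×32.1219 + ½×0.60×32.1219² = 747.6877.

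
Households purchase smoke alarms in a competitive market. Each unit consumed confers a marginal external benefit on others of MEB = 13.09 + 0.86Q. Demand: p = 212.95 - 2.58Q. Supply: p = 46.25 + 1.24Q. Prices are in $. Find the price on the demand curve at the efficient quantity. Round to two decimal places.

P = $56.24

Social marginal benefit = demand + MEB = 226.04 - 1.72Q.
Set SMB = MC: 226.04 - 1.72Q = 46.25 + 1.24Q → Q* = 60.7399.
Consumer price on the demand curve at Q*: 212.95 − 2.58×60.7399 = 56.2411.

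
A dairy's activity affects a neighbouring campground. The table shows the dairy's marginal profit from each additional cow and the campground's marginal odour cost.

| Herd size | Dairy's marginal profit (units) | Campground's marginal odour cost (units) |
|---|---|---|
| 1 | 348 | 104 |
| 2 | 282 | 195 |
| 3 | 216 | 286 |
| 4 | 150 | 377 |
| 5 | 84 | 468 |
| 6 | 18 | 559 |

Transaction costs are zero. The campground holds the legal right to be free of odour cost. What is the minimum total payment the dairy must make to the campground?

Efficient level: marginal profit ≥ marginal odour cost through level 2, so k* = 2.
With the campground holding the right, the dairy must at least compensate total damage at k*: 104 + 195 = 299.

299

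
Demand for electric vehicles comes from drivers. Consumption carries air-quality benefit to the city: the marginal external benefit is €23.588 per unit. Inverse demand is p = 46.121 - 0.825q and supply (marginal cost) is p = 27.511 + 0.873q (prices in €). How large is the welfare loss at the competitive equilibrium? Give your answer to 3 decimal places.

DWL = €163.838

Market equilibrium (private): 27.511 + 0.873q = 46.121 - 0.825q → q_m = 10.9600.
Social marginal benefit = demand + MEB = 69.709 - 0.825q.
Set SMB = MC: 69.709 - 0.825q = 27.511 + 0.873q → q* = 24.8516.
The loss is the area between SMB and MC from q* to q_m; with linear curves that's a triangle of height MEB(q_m).
DWL = ½ × 13.8916 × 23.5880 = 163.8375.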